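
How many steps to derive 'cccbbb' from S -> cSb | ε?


Derivation: S => cSb => ccSbb => cccSbbb => cccbbb
Steps: 4


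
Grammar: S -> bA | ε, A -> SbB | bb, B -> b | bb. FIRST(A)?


Per alternative of A: FIRST(SbB) = {b}; FIRST(bb) = {b}
FIRST(A) = {b}


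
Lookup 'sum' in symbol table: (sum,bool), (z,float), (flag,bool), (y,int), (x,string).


Lookup 'sum' → type bool


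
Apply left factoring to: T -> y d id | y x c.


Common prefix: 'y'
Factored: T -> y T', T' -> d id | x c


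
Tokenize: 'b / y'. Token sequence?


Scan left to right, longest-match per lexeme
Tokens: ID(b), OP(/), ID(y)


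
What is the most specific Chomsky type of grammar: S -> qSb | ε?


Single nonterminal LHS, but q^n b^n is not regular
Classification: Type 2 (Context-Free)


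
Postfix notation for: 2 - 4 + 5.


Left to right (same or higher precedence on left)
Postfix: 2 4 - 5 +


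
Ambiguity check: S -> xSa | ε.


balanced x^n…a^n: each string has a unique parse
Unambiguous


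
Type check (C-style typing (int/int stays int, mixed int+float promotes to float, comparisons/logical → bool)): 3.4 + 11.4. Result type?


Operand types: float + float
Rule: mixed int/float promotes to float; int/int stays int
Result type: float


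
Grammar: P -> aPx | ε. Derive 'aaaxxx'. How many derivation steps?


Derivation: P => aPx => aaPxx => aaaPxxx => aaaxxx
Steps: 4


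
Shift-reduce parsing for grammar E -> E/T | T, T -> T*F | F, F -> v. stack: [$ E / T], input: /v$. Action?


handle 'E/T' on top; lookahead ∈ FOLLOW(E) = {/, $}
Action: reduce (E -> E/T)


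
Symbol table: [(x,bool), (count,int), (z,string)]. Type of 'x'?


Lookup 'x' → type bool


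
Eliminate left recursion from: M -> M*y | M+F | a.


Left-recursive alternatives: M*y, M+F; non-recursive: a
Introduce M': M -> aM', M' -> *yM' | +FM' | ε


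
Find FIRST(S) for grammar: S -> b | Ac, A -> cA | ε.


Per alternative of S: FIRST(b) = {b}; FIRST(Ac) = {c}
FIRST(S) = {b, c}


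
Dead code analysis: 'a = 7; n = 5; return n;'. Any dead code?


a is assigned but never read
Dead: 'a = 7'


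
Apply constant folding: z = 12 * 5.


12 * 5 = 60 at compile time
Optimized: z = 60


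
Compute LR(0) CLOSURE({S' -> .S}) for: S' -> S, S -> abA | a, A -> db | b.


Start: S' -> .S
For each item with dot before a nonterminal B, add B -> .γ for every B-production
Closure: [S' -> .S, S -> .abA, S -> .a]


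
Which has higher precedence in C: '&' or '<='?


'<=' is relational (level 7); '&' is bitwise AND (level 5)
Higher level binds tighter
'<=' has higher precedence than '&'


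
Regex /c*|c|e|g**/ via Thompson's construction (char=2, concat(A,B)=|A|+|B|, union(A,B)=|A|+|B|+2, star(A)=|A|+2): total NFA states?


Syntax tree has 4 char leaf(s), 3 union(s), 3 star(s)
chars contribute 4×2 = 8; each union adds +2; each star adds +2
Total: 8 + 6 + 6 = 20 states


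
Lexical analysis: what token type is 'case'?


Pattern: reserved word
Type: KEYWORD


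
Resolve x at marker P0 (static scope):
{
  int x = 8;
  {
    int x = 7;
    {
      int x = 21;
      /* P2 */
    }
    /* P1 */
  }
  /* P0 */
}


x declared in the same block as P0
x = 8


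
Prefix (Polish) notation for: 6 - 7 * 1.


'*' binds tighter: tree is (- 6 (* 7 1))
Prefix: - 6 * 7 1


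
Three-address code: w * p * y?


Break into single-operator statements:
t1 = w * p
t2 = t1 * y


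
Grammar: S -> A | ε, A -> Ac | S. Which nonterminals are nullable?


A nonterminal is nullable iff some alternative derives ε (directly, or every symbol in it is nullable)
Nullable: {A, S}


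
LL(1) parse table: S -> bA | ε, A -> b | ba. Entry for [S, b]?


For [S, b]: 'b' ∈ FIRST(bA)
Entry: S -> bA


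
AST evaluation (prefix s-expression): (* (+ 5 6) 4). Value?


Evaluate inner: (+ 5 6) = 11
Evaluate root: (* 11 4) = 44
Result: 44


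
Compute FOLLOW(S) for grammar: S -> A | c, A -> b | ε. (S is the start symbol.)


$ ∈ FOLLOW(S). For each A -> αBβ: add FIRST(β)\{ε} to FOLLOW(B); if β nullable, add FOLLOW(A).
FOLLOW(S) = {$}


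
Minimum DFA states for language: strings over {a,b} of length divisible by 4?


Track length mod 4: states 0..3, accept at 0
Minimal DFA: 4 states


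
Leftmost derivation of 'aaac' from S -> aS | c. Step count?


Derivation: S => aS => aaS => aaaS => aaac
Steps: 4


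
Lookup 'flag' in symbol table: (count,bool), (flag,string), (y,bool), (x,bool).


Lookup 'flag' → type string


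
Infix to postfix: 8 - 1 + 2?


Left to right (same or higher precedence on left)
Postfix: 8 1 - 2 +


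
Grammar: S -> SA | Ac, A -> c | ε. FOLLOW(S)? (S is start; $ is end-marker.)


$ ∈ FOLLOW(S). For each A -> αBβ: add FIRST(β)\{ε} to FOLLOW(B); if β nullable, add FOLLOW(A).
FOLLOW(S) = {$, c}


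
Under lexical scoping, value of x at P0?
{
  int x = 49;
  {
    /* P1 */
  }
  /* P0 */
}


x declared in the same block as P0
x = 49


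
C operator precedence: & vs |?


'&' is bitwise AND (level 5); '|' is bitwise OR (level 3)
Higher level binds tighter
'&' has higher precedence than '|'


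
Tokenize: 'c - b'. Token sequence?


Scan left to right, longest-match per lexeme
Tokens: ID(c), OP(-), ID(b)


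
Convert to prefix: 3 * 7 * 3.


left-to-right (same/higher precedence on left): tree is (* (* 3 7) 3)
Prefix: * * 3 7 3


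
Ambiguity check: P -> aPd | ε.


balanced a^n…d^n: each string has a unique parse
Unambiguous


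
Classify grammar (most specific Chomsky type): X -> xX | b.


Right-linear: every RHS is a terminal or a terminal followed by one nonterminal
Classification: Type 3 (Regular)


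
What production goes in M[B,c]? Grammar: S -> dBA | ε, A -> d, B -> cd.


For [B, c]: 'c' ∈ FIRST(cd)
Entry: B -> cd


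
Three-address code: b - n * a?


Break into single-operator statements:
t1 = n * a
t2 = b - t1


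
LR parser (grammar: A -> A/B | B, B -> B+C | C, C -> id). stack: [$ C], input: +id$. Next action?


'C' (not preceded by B+) is the handle for B -> C
Action: reduce (B -> C)


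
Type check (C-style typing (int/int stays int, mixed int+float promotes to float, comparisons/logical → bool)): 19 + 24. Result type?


Operand types: int + int
Rule: mixed int/float promotes to float; int/int stays int
Result type: int


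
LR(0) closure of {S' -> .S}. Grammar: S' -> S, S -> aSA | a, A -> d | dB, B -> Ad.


Start: S' -> .S
For each item with dot before a nonterminal B, add B -> .γ for every B-production
Closure: [S' -> .S, S -> .aSA, S -> .a]


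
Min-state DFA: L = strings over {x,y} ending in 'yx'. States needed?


Track the longest suffix of input matching a prefix of 'yx': 3 classes (prefixes of length 0..2)
Minimal DFA: 3 states


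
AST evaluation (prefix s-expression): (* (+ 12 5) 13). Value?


Evaluate inner: (+ 12 5) = 17
Evaluate root: (* 17 13) = 221
Result: 221


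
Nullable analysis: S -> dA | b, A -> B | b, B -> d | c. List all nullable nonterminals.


A nonterminal is nullable iff some alternative derives ε (directly, or every symbol in it is nullable)
Nullable: {}


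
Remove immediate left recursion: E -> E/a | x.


Left-recursive alternatives: E/a; non-recursive: x
Introduce E': E -> xE', E' -> /aE' | ε


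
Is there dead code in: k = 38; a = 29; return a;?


k is assigned but never read
Dead: 'k = 38'


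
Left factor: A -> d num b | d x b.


Common prefix: 'd'
Factored: A -> d A', A' -> num b | x b


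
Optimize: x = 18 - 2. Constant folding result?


18 - 2 = 16 at compile time
Optimized: x = 16


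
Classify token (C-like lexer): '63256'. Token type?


Pattern: digits only
Type: INTEGER_LITERAL


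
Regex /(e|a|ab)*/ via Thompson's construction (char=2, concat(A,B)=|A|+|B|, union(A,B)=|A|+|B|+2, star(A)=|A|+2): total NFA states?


Syntax tree has 4 char leaf(s), 2 union(s), 1 star(s)
chars contribute 4×2 = 8; each union adds +2; each star adds +2
Total: 8 + 4 + 2 = 14 states


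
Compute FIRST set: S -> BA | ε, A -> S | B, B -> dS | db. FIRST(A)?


Per alternative of A: FIRST(S) = {d, ε}; FIRST(B) = {d}
FIRST(A) = {d, ε}


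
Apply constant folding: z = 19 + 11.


19 + 11 = 30 at compile time
Optimized: z = 30


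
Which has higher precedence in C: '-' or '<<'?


'-' is additive (level 9); '<<' is shift (level 8)
Higher level binds tighter
'-' has higher precedence than '<<'


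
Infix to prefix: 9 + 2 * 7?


'*' binds tighter: tree is (+ 9 (* 2 7))
Prefix: + 9 * 2 7


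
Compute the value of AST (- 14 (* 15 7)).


Evaluate inner: (* 15 7) = 105
Evaluate root: (- 14 105) = -91
Result: -91


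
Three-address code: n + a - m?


Break into single-operator statements:
t1 = n + a
t2 = t1 - m


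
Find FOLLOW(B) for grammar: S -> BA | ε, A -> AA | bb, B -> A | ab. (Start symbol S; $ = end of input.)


$ ∈ FOLLOW(S). For each A -> αBβ: add FIRST(β)\{ε} to FOLLOW(B); if β nullable, add FOLLOW(A).
FOLLOW(B) = {b}


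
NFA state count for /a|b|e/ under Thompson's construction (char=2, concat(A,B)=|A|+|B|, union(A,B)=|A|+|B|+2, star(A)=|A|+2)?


Syntax tree has 3 char leaf(s), 2 union(s), 0 star(s)
chars contribute 3×2 = 6; each union adds +2; each star adds +2
Total: 6 + 4 + 0 = 10 states


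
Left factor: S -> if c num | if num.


Common prefix: 'if'
Factored: S -> if S', S' -> c num | num


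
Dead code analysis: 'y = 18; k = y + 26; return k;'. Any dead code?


y is read by k's definition; k is returned
No dead code


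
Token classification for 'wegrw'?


Pattern: letter/underscore followed by alphanumerics, not a keyword
Type: IDENTIFIER


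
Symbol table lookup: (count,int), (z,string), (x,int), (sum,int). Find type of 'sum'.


Lookup 'sum' → type int


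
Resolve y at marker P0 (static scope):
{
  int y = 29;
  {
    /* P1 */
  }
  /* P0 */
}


y declared in the same block as P0
y = 29


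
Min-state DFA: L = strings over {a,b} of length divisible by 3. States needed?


Track length mod 3: states 0..2, accept at 0
Minimal DFA: 3 states


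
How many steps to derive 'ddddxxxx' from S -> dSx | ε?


Derivation: S => dSx => ddSxx => dddSxxx => ddddSxxxx => ddddxxxx
Steps: 5


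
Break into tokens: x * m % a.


Scan left to right, longest-match per lexeme
Tokens: ID(x), OP(*), ID(m), OP(%), ID(a)


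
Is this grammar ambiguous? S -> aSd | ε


balanced a^n…d^n: each string has a unique parse
Unambiguous


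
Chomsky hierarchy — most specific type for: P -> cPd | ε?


Single nonterminal LHS, but c^n d^n is not regular
Classification: Type 2 (Context-Free)


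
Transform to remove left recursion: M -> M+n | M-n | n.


Left-recursive alternatives: M+n, M-n; non-recursive: n
Introduce M': M -> nM', M' -> +nM' | -nM' | ε


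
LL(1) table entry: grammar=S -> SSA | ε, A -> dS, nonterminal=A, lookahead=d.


For [A, d]: 'd' ∈ FIRST(dS)
Entry: A -> dS


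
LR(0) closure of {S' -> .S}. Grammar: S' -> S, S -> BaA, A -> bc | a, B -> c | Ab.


Start: S' -> .S
For each item with dot before a nonterminal B, add B -> .γ for every B-production
Closure: [S' -> .S, S -> .BaA, B -> .c, B -> .Ab, A -> .bc, A -> .a]


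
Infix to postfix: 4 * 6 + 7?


Left to right (same or higher precedence on left)
Postfix: 4 6 * 7 +


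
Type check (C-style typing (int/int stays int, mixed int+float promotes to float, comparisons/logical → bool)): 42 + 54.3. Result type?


Operand types: int + float
Rule: mixed int/float promotes to float; int/int stays int
Result type: float


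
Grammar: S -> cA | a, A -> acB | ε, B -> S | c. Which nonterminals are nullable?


A nonterminal is nullable iff some alternative derives ε (directly, or every symbol in it is nullable)
Nullable: {A}


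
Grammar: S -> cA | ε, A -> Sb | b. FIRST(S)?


Per alternative of S: FIRST(cA) = {c}; FIRST(ε) = {ε}
FIRST(S) = {c, ε}


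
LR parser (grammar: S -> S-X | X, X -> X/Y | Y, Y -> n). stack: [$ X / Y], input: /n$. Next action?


handle 'X/Y' on top
Action: reduce (X -> X/Y)


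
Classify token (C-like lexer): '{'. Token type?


Pattern: delimiter/punctuation
Type: PUNCTUATION


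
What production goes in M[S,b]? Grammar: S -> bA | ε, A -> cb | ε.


For [S, b]: 'b' ∈ FIRST(bA)
Entry: S -> bA


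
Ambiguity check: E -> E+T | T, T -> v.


precedence layered via separate nonterminal T: deterministic
Unambiguous


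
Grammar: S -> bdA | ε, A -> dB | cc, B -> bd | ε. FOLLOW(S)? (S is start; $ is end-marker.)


$ ∈ FOLLOW(S). For each A -> αBβ: add FIRST(β)\{ε} to FOLLOW(B); if β nullable, add FOLLOW(A).
FOLLOW(S) = {$}


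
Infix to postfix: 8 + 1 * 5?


* has higher precedence, evaluate 1*5 first
Postfix: 8 1 5 * +


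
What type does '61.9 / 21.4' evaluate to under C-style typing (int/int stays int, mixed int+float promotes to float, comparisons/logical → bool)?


Operand types: float / float
Rule: mixed int/float promotes to float; int/int stays int
Result type: float


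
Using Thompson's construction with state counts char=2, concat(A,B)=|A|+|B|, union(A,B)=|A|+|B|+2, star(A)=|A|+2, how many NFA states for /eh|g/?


Syntax tree has 3 char leaf(s), 1 union(s), 0 star(s)
chars contribute 3×2 = 6; each union adds +2; each star adds +2
Total: 6 + 2 + 0 = 8 states


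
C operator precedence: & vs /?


'/' is multiplicative (level 10); '&' is bitwise AND (level 5)
Higher level binds tighter
'/' has higher precedence than '&'


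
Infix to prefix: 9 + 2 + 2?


left-to-right (same/higher precedence on left): tree is (+ (+ 9 2) 2)
Prefix: + + 9 2 2


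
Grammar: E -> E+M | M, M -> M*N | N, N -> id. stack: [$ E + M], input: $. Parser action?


handle 'E+M' on top; lookahead ∈ FOLLOW(E) = {+, $}
Action: reduce (E -> E+M)


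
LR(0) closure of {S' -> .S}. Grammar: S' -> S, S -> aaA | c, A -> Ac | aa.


Start: S' -> .S
For each item with dot before a nonterminal B, add B -> .γ for every B-production
Closure: [S' -> .S, S -> .aaA, S -> .c]


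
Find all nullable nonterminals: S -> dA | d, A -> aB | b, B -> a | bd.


A nonterminal is nullable iff some alternative derives ε (directly, or every symbol in it is nullable)
Nullable: {}


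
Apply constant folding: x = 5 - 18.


5 - 18 = -13 at compile time
Optimized: x = -13


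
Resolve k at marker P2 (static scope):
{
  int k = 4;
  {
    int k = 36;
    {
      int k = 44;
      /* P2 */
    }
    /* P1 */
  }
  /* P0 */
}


k declared in the same block as P2
k = 44


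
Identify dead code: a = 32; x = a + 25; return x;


a is read by x's definition; x is returned
No dead code


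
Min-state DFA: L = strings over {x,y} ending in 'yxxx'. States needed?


Track the longest suffix of input matching a prefix of 'yxxx': 5 classes (prefixes of length 0..4)
Minimal DFA: 5 states


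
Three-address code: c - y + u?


Break into single-operator statements:
t1 = c - y
t2 = t1 + u


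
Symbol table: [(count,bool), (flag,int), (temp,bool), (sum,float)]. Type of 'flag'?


Lookup 'flag' → type int


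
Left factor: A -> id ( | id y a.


Common prefix: 'id'
Factored: A -> id A', A' -> ( | y a


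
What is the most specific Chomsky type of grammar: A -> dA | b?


Right-linear: every RHS is a terminal or a terminal followed by one nonterminal
Classification: Type 3 (Regular)


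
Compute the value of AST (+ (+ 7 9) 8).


Evaluate inner: (+ 7 9) = 16
Evaluate root: (+ 16 8) = 24
Result: 24


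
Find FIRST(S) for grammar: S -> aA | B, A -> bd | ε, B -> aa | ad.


Per alternative of S: FIRST(aA) = {a}; FIRST(B) = {a}
FIRST(S) = {a}


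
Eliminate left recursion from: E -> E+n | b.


Left-recursive alternatives: E+n; non-recursive: b
Introduce E': E -> bE', E' -> +nE' | ε


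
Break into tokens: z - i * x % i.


Scan left to right, longest-match per lexeme
Tokens: ID(z), OP(-), ID(i), OP(*), ID(x), OP(%), ID(i)


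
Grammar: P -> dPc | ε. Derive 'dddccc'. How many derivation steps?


Derivation: P => dPc => ddPcc => dddPccc => dddccc
Steps: 4


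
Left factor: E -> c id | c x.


Common prefix: 'c'
Factored: E -> c E', E' -> id | x


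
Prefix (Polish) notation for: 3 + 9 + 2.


left-to-right (same/higher precedence on left): tree is (+ (+ 3 9) 2)
Prefix: + + 3 9 2


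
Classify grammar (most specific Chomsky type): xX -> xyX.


LHS has context (more than one symbol) and |LHS| ≤ |RHS|
Classification: Type 1 (Context-Sensitive)


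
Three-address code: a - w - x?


Break into single-operator statements:
t1 = a - w
t2 = t1 - x


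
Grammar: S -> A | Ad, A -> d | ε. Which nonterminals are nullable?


A nonterminal is nullable iff some alternative derives ε (directly, or every symbol in it is nullable)
Nullable: {A, S}


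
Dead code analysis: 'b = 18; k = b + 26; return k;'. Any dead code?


b is read by k's definition; k is returned
No dead code


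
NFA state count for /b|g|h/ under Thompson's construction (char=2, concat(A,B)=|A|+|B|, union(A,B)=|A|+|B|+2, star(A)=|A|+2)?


Syntax tree has 3 char leaf(s), 2 union(s), 0 star(s)
chars contribute 3×2 = 6; each union adds +2; each star adds +2
Total: 6 + 4 + 0 = 10 states


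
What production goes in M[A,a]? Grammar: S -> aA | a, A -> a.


For [A, a]: 'a' ∈ FIRST(a)
Entry: A -> a


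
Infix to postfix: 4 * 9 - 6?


Left to right (same or higher precedence on left)
Postfix: 4 9 * 6 -


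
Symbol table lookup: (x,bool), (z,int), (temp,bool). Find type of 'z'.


Lookup 'z' → type int


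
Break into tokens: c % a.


Scan left to right, longest-match per lexeme
Tokens: ID(c), OP(%), ID(a)


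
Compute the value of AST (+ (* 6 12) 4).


Evaluate inner: (* 6 12) = 72
Evaluate root: (+ 72 4) = 76
Result: 76


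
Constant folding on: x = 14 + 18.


14 + 18 = 32 at compile time
Optimized: x = 32


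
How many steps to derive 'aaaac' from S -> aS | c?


Derivation: S => aS => aaS => aaaS => aaaaS => aaaac
Steps: 5


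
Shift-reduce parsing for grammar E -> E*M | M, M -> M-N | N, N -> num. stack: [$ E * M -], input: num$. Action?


no handle; shift 'num'
Action: shift


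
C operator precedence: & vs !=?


'!=' is equality (level 6); '&' is bitwise AND (level 5)
Higher level binds tighter
'!=' has higher precedence than '&'


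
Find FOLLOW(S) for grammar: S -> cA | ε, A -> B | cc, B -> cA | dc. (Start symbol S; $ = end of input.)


$ ∈ FOLLOW(S). For each A -> αBβ: add FIRST(β)\{ε} to FOLLOW(B); if β nullable, add FOLLOW(A).
FOLLOW(S) = {$}


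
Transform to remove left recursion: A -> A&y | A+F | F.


Left-recursive alternatives: A&y, A+F; non-recursive: F
Introduce A': A -> FA', A' -> &yA' | +FA' | ε


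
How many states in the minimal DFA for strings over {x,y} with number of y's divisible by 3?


Track (count of y) mod 3: states 0..2, accept at 0
Minimal DFA: 3 states


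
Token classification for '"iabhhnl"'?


Pattern: double-quoted sequence
Type: STRING_LITERAL


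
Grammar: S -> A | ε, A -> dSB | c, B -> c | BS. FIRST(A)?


Per alternative of A: FIRST(dSB) = {d}; FIRST(c) = {c}
FIRST(A) = {c, d}


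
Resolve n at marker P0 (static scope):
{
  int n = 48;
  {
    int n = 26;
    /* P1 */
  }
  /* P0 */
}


n declared in the same block as P0
n = 48


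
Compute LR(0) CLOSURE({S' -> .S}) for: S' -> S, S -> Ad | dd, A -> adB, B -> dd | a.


Start: S' -> .S
For each item with dot before a nonterminal B, add B -> .γ for every B-production
Closure: [S' -> .S, S -> .Ad, S -> .dd, A -> .adB]


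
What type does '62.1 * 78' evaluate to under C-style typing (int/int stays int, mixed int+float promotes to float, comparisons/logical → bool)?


Operand types: float * int
Rule: mixed int/float promotes to float; int/int stays int
Result type: float


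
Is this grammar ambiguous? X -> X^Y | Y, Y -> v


precedence layered via separate nonterminal Y: deterministic
Unambiguous


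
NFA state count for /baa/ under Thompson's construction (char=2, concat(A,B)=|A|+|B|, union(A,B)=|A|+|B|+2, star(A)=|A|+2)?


Syntax tree has 3 char leaf(s), 0 union(s), 0 star(s)
chars contribute 3×2 = 6; each union adds +2; each star adds +2
Total: 6 + 0 + 0 = 6 states


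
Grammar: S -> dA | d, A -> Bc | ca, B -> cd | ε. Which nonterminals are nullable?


A nonterminal is nullable iff some alternative derives ε (directly, or every symbol in it is nullable)
Nullable: {B}


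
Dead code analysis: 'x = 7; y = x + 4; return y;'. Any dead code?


x is read by y's definition; y is returned
No dead code


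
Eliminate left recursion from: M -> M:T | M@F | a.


Left-recursive alternatives: M:T, M@F; non-recursive: a
Introduce M': M -> aM', M' -> :TM' | @FM' | ε


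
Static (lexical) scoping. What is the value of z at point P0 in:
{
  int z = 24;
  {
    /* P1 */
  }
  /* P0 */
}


z declared in the same block as P0
z = 24


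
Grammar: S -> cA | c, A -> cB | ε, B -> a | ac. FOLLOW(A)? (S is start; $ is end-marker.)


$ ∈ FOLLOW(S). For each A -> αBβ: add FIRST(β)\{ε} to FOLLOW(B); if β nullable, add FOLLOW(A).
FOLLOW(A) = {$}


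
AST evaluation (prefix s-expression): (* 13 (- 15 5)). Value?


Evaluate inner: (- 15 5) = 10
Evaluate root: (* 13 10) = 130
Result: 130


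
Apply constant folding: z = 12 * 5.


12 * 5 = 60 at compile time
Optimized: z = 60


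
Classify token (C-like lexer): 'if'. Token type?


Pattern: reserved word
Type: KEYWORD


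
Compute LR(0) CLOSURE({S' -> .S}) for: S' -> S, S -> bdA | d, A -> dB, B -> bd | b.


Start: S' -> .S
For each item with dot before a nonterminal B, add B -> .γ for every B-production
Closure: [S' -> .S, S -> .bdA, S -> .d]


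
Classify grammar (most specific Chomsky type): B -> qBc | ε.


Single nonterminal LHS, but q^n c^n is not regular
Classification: Type 2 (Context-Free)


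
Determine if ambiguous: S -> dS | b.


right-linear, alternatives start with distinct terminals 'd' vs 'b': unique leftmost derivation
Unambiguous


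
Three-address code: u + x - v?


Break into single-operator statements:
t1 = u + x
t2 = t1 - v


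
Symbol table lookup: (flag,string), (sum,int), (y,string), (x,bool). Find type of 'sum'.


Lookup 'sum' → type int


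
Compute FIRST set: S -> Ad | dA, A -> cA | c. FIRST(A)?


Per alternative of A: FIRST(cA) = {c}; FIRST(c) = {c}
FIRST(A) = {c}


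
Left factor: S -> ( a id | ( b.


Common prefix: '('
Factored: S -> ( S', S' -> a id | b


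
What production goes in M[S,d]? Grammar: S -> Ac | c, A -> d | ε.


For [S, d]: 'd' ∈ FIRST(Ac)
Entry: S -> Ac


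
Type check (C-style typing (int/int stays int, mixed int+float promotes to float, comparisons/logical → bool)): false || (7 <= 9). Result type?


Operand types: bool || bool
Rule: logical operators take bool operands and yield bool
Result type: bool


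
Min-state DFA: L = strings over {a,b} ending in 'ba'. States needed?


Track the longest suffix of input matching a prefix of 'ba': 3 classes (prefixes of length 0..2)
Minimal DFA: 3 states


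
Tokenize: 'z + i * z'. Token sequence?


Scan left to right, longest-match per lexeme
Tokens: ID(z), OP(+), ID(i), OP(*), ID(z)


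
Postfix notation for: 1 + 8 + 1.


Left to right (same or higher precedence on left)
Postfix: 1 8 + 1 +


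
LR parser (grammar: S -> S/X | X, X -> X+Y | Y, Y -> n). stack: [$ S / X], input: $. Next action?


handle 'S/X' on top; lookahead ∈ FOLLOW(S) = {/, $}
Action: reduce (S -> S/X)


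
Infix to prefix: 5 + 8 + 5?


left-to-right (same/higher precedence on left): tree is (+ (+ 5 8) 5)
Prefix: + + 5 8 5


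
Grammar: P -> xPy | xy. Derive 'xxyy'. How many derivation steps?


Derivation: P => xPy => xxyy
Steps: 2


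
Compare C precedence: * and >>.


'*' is multiplicative (level 10); '>>' is shift (level 8)
Higher level binds tighter
'*' has higher precedence than '>>'


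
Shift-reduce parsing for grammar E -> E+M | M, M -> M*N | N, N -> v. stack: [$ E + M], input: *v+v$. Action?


'*' can extend M; shift to build M -> M*N
Action: shift


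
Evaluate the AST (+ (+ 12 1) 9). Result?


Evaluate inner: (+ 12 1) = 13
Evaluate root: (+ 13 9) = 22
Result: 22


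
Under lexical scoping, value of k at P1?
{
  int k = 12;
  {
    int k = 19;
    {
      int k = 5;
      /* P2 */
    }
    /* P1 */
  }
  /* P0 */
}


k declared in the same block as P1
k = 19


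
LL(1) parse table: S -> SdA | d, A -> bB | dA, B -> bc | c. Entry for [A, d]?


For [A, d]: 'd' ∈ FIRST(dA)
Entry: A -> dA


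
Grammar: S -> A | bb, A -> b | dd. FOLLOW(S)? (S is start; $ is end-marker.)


$ ∈ FOLLOW(S). For each A -> αBβ: add FIRST(β)\{ε} to FOLLOW(B); if β nullable, add FOLLOW(A).
FOLLOW(S) = {$}


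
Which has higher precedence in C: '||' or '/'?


'/' is multiplicative (level 10); '||' is logical OR (level 1)
Higher level binds tighter
'/' has higher precedence than '||'


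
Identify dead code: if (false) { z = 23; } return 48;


condition is constant false, so the whole block is unreachable
Dead: 'if (false) { z = 23; }'


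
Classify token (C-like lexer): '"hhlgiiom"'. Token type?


Pattern: double-quoted sequence
Type: STRING_LITERAL


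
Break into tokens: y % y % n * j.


Scan left to right, longest-match per lexeme
Tokens: ID(y), OP(%), ID(y), OP(%), ID(n), OP(*), ID(j)


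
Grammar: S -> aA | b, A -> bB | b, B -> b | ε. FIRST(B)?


Per alternative of B: FIRST(b) = {b}; FIRST(ε) = {ε}
FIRST(B) = {b, ε}


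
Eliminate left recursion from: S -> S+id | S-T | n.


Left-recursive alternatives: S+id, S-T; non-recursive: n
Introduce S': S -> nS', S' -> +idS' | -TS' | ε


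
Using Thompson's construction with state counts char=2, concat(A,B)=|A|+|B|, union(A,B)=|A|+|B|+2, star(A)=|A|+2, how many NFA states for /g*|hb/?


Syntax tree has 3 char leaf(s), 1 union(s), 1 star(s)
chars contribute 3×2 = 6; each union adds +2; each star adds +2
Total: 6 + 2 + 2 = 10 states


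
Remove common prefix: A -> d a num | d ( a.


Common prefix: 'd'
Factored: A -> d A', A' -> a num | ( a


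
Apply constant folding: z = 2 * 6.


2 * 6 = 12 at compile time
Optimized: z = 12


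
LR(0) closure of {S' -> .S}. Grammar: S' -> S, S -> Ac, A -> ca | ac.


Start: S' -> .S
For each item with dot before a nonterminal B, add B -> .γ for every B-production
Closure: [S' -> .S, S -> .Ac, A -> .ca, A -> .ac]


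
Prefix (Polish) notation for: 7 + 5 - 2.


left-to-right (same/higher precedence on left): tree is (- (+ 7 5) 2)
Prefix: - + 7 5 2


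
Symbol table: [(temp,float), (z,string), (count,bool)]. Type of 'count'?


Lookup 'count' → type bool


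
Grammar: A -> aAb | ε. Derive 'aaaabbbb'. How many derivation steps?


Derivation: A => aAb => aaAbb => aaaAbbb => aaaaAbbbb => aaaabbbb
Steps: 5


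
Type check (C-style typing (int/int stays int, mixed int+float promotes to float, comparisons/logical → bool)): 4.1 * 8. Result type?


Operand types: float * int
Rule: mixed int/float promotes to float; int/int stays int
Result type: float


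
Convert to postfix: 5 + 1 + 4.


Left to right (same or higher precedence on left)
Postfix: 5 1 + 4 +


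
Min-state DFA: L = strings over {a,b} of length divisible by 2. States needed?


Track length mod 2: states 0..1, accept at 0
Minimal DFA: 2 states


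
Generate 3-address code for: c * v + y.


Break into single-operator statements:
t1 = c * v
t2 = t1 + y


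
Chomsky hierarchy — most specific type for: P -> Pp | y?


Left-linear: every RHS is a terminal or one nonterminal followed by a terminal
Classification: Type 3 (Regular)


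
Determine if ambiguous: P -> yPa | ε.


balanced y^n…a^n: each string has a unique parse
Unambiguous


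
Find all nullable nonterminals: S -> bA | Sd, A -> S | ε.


A nonterminal is nullable iff some alternative derives ε (directly, or every symbol in it is nullable)
Nullable: {A}


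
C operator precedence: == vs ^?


'==' is equality (level 6); '^' is bitwise XOR (level 4)
Higher level binds tighter
'==' has higher precedence than '^'


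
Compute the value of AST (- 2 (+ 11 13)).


Evaluate inner: (+ 11 13) = 24
Evaluate root: (- 2 24) = -22
Result: -22


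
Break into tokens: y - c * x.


Scan left to right, longest-match per lexeme
Tokens: ID(y), OP(-), ID(c), OP(*), ID(x)


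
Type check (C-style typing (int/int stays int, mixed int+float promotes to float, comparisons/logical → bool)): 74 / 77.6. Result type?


Operand types: int / float
Rule: mixed int/float promotes to float; int/int stays int
Result type: float


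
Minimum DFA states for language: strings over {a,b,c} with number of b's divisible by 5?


Track (count of b) mod 5: states 0..4, accept at 0
Minimal DFA: 5 states


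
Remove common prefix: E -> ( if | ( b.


Common prefix: '('
Factored: E -> ( E', E' -> if | b


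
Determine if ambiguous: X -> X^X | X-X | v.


'v^v-v' has two parse trees (no precedence encoded between ^ and -)
Ambiguous


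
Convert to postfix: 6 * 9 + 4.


Left to right (same or higher precedence on left)
Postfix: 6 9 * 4 +


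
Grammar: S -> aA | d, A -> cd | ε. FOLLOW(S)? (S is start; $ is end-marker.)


$ ∈ FOLLOW(S). For each A -> αBβ: add FIRST(β)\{ε} to FOLLOW(B); if β nullable, add FOLLOW(A).
FOLLOW(S) = {$}


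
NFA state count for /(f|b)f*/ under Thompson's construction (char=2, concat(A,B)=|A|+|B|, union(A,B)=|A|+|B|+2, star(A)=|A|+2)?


Syntax tree has 3 char leaf(s), 1 union(s), 1 star(s)
chars contribute 3×2 = 6; each union adds +2; each star adds +2
Total: 6 + 2 + 2 = 10 states


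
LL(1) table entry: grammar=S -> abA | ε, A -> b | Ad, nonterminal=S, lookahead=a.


For [S, a]: 'a' ∈ FIRST(abA)
Entry: S -> abA


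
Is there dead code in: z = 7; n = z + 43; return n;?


z is read by n's definition; n is returned
No dead code


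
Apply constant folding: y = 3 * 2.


3 * 2 = 6 at compile time
Optimized: y = 6


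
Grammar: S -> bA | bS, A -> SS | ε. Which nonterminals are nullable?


A nonterminal is nullable iff some alternative derives ε (directly, or every symbol in it is nullable)
Nullable: {A}


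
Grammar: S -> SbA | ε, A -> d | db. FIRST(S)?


Per alternative of S: FIRST(SbA) = {b}; FIRST(ε) = {ε}
FIRST(S) = {b, ε}


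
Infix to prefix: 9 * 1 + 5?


left-to-right (same/higher precedence on left): tree is (+ (* 9 1) 5)
Prefix: + * 9 1 5


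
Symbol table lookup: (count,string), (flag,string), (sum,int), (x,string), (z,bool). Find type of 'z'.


Lookup 'z' → type bool


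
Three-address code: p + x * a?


Break into single-operator statements:
t1 = x * a
t2 = p + t1


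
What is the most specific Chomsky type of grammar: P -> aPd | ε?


Single nonterminal LHS, but a^n d^n is not regular
Classification: Type 2 (Context-Free)


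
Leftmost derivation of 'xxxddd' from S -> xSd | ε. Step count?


Derivation: S => xSd => xxSdd => xxxSddd => xxxddd
Steps: 4


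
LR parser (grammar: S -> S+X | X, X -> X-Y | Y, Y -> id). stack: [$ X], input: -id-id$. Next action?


shift '-' to continue X -> X-Y
Action: shift


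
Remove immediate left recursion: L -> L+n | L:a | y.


Left-recursive alternatives: L+n, L:a; non-recursive: y
Introduce L': L -> yL', L' -> +nL' | :aL' | ε


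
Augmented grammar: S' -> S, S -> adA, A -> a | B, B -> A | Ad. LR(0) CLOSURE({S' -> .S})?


Start: S' -> .S
For each item with dot before a nonterminal B, add B -> .γ for every B-production
Closure: [S' -> .S, S -> .adA]


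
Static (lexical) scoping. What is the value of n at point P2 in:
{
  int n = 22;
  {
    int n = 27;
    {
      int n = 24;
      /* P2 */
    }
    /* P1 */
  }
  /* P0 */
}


n declared in the same block as P2
n = 24


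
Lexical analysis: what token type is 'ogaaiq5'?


Pattern: letter/underscore followed by alphanumerics, not a keyword
Type: IDENTIFIER


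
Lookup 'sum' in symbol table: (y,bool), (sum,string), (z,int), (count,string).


Lookup 'sum' → type string


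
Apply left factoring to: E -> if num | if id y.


Common prefix: 'if'
Factored: E -> if E', E' -> num | id y


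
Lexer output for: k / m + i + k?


Scan left to right, longest-match per lexeme
Tokens: ID(k), OP(/), ID(m), OP(+), ID(i), OP(+), ID(k)


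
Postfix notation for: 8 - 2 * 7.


* has higher precedence, evaluate 2*7 first
Postfix: 8 2 7 * -


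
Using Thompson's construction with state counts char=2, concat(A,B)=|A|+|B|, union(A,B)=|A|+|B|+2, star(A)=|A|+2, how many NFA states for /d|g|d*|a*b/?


Syntax tree has 5 char leaf(s), 3 union(s), 2 star(s)
chars contribute 5×2 = 10; each union adds +2; each star adds +2
Total: 10 + 6 + 4 = 20 states


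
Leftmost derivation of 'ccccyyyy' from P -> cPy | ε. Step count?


Derivation: P => cPy => ccPyy => cccPyyy => ccccPyyyy => ccccyyyy
Steps: 5


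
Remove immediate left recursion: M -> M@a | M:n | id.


Left-recursive alternatives: M@a, M:n; non-recursive: id
Introduce M': M -> idM', M' -> @aM' | :nM' | ε


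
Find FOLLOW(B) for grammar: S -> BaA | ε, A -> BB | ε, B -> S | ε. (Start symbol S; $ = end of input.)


$ ∈ FOLLOW(S). For each A -> αBβ: add FIRST(β)\{ε} to FOLLOW(B); if β nullable, add FOLLOW(A).
FOLLOW(B) = {$, a}


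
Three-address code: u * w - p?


Break into single-operator statements:
t1 = u * w
t2 = t1 - p


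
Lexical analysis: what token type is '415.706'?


Pattern: digits with a decimal point
Type: FLOAT_LITERAL


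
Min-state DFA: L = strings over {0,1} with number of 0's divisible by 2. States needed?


Track (count of 0) mod 2: states 0..1, accept at 0
Minimal DFA: 2 states


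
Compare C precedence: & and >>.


'>>' is shift (level 8); '&' is bitwise AND (level 5)
Higher level binds tighter
'>>' has higher precedence than '&'


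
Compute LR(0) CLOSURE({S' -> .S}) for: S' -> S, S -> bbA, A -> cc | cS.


Start: S' -> .S
For each item with dot before a nonterminal B, add B -> .γ for every B-production
Closure: [S' -> .S, S -> .bbA]


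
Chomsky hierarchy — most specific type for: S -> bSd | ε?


Single nonterminal LHS, but b^n d^n is not regular
Classification: Type 2 (Context-Free)


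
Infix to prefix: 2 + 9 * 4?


'*' binds tighter: tree is (+ 2 (* 9 4))
Prefix: + 2 * 9 4


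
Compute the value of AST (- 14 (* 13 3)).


Evaluate inner: (* 13 3) = 39
Evaluate root: (- 14 39) = -25
Result: -25


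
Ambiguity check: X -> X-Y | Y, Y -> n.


precedence layered via separate nonterminal Y: deterministic
Unambiguous


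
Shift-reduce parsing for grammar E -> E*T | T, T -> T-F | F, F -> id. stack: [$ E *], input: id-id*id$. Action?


no handle ('E*' is not any RHS); shift 'id'
Action: shift


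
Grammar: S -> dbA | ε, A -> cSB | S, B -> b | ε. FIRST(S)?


Per alternative of S: FIRST(dbA) = {d}; FIRST(ε) = {ε}
FIRST(S) = {d, ε}


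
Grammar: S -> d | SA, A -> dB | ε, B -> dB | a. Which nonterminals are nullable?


A nonterminal is nullable iff some alternative derives ε (directly, or every symbol in it is nullable)
Nullable: {A}


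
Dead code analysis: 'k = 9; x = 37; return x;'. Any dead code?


k is assigned but never read
Dead: 'k = 9'


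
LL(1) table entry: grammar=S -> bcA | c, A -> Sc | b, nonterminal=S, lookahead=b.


For [S, b]: 'b' ∈ FIRST(bcA)
Entry: S -> bcA


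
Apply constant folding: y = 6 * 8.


6 * 8 = 48 at compile time
Optimized: y = 48


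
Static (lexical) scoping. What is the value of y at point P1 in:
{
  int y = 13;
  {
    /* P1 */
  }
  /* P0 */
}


P1's block does not declare y; resolves to the enclosing declaration at depth 0
y = 13


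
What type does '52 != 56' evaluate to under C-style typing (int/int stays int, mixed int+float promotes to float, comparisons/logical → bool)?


Operand types: int != int
Rule: comparison yields bool
Result type: bool


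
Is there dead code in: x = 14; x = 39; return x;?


first assignment to x is overwritten before any read
Dead: 'x = 14'


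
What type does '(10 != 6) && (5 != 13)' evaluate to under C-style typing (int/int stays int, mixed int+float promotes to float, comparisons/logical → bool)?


Operand types: bool && bool
Rule: logical operators take bool operands and yield bool
Result type: bool


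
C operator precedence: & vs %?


'%' is multiplicative (level 10); '&' is bitwise AND (level 5)
Higher level binds tighter
'%' has higher precedence than '&'


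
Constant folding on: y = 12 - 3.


12 - 3 = 9 at compile time
Optimized: y = 9


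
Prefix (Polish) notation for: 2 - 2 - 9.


left-to-right (same/higher precedence on left): tree is (- (- 2 2) 9)
Prefix: - - 2 2 9


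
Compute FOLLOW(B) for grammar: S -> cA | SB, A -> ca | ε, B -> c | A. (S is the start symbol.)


$ ∈ FOLLOW(S). For each A -> αBβ: add FIRST(β)\{ε} to FOLLOW(B); if β nullable, add FOLLOW(A).
FOLLOW(B) = {$, c}


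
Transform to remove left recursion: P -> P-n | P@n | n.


Left-recursive alternatives: P-n, P@n; non-recursive: n
Introduce P': P -> nP', P' -> -nP' | @nP' | ε


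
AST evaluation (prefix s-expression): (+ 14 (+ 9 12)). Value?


Evaluate inner: (+ 9 12) = 21
Evaluate root: (+ 14 21) = 35
Result: 35


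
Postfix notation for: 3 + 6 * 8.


* has higher precedence, evaluate 6*8 first
Postfix: 3 6 8 * +


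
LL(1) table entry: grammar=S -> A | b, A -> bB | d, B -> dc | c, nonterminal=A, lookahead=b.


For [A, b]: 'b' ∈ FIRST(bB)
Entry: A -> bB


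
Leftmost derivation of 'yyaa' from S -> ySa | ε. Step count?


Derivation: S => ySa => yySaa => yyaa
Steps: 3


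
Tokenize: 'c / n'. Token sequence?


Scan left to right, longest-match per lexeme
Tokens: ID(c), OP(/), ID(n)


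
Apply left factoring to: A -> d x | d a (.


Common prefix: 'd'
Factored: A -> d A', A' -> x | a (


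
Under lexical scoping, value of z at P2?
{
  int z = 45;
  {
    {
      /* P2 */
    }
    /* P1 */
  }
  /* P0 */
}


P2's block does not declare z; resolves to the enclosing declaration at depth 0
z = 45


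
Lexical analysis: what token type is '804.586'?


Pattern: digits with a decimal point
Type: FLOAT_LITERAL


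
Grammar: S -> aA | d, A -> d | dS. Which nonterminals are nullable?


A nonterminal is nullable iff some alternative derives ε (directly, or every symbol in it is nullable)
Nullable: {}


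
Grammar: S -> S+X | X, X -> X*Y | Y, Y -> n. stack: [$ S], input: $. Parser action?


start symbol S on stack, input exhausted
Action: accept


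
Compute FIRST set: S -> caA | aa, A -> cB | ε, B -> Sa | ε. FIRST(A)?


Per alternative of A: FIRST(cB) = {c}; FIRST(ε) = {ε}
FIRST(A) = {c, ε}


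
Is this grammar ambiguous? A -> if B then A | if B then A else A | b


dangling else: 'if B then if B then b else b' parses two ways
Ambiguous


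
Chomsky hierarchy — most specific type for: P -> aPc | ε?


Single nonterminal LHS, but a^n c^n is not regular
Classification: Type 2 (Context-Free)
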